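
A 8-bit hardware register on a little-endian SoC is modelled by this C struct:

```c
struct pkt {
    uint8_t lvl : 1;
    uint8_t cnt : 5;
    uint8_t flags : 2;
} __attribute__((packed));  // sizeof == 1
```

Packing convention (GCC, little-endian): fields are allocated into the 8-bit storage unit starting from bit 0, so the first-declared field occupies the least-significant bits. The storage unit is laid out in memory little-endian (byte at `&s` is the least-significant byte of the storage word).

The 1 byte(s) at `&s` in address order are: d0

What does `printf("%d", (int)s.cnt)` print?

[0]=0xd0 (little-endian) → word 0xd0
lvl [0+:1] = (word>>0) & 0x1 = 0
cnt [1+:5] = (word>>1) & 0x1f = 8  ←
flags [6+:2] = (word>>6) & 0x3 = 3

8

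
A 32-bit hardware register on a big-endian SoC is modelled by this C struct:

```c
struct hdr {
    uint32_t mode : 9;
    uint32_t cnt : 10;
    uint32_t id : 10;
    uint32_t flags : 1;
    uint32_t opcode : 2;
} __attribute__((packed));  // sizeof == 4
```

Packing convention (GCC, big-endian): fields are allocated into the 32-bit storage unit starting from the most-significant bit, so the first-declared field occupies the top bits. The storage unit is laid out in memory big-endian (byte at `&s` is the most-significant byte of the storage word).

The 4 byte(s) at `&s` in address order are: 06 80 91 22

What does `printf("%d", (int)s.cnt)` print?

4

[0]=0x06 [1]=0x80 [2]=0x91 [3]=0x22 (big-endian) → word 0x06809122
mode:9 @ bit 23 → (0x06809122>>23)&0x1ff = 0xd
cnt:10 @ bit 13 → (0x06809122>>13)&0x3ff = 0x4  ←
id:10 @ bit 3 → (0x06809122>>3)&0x3ff = 0x224
flags:1 @ bit 2 → (0x06809122>>2)&0x1 = 0x0
opcode:2 @ bit 0 → (0x06809122>>0)&0x3 = 0x2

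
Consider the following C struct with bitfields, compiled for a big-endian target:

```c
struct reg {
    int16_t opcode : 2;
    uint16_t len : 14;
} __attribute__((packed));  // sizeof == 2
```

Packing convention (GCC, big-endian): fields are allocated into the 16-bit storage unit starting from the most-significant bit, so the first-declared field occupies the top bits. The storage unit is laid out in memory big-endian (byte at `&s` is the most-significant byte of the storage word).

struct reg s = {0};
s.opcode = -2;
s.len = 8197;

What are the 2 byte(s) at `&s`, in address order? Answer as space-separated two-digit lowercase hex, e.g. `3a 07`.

a0 05

opcode (2b) val=-2 bits=0x2 at bit 14: 0x8000
len (14b) val=8197 bits=0x2005 at bit 0: 0xa005
word = 0xa005 → big-endian bytes:
  [0]=0xa0  [1]=0x05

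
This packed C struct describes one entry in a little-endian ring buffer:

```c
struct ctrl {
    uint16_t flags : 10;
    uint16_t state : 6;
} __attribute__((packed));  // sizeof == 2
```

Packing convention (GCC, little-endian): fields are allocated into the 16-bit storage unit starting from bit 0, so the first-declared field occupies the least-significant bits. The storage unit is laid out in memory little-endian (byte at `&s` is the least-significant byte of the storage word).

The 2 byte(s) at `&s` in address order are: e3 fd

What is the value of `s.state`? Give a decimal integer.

63

[0]=0xe3 [1]=0xfd (little-endian) → word 0xfde3
flags:10 @ bit 0 → (0xfde3>>0)&0x3ff = 0x1e3
state:6 @ bit 10 → (0xfde3>>10)&0x3f = 0x3f  ←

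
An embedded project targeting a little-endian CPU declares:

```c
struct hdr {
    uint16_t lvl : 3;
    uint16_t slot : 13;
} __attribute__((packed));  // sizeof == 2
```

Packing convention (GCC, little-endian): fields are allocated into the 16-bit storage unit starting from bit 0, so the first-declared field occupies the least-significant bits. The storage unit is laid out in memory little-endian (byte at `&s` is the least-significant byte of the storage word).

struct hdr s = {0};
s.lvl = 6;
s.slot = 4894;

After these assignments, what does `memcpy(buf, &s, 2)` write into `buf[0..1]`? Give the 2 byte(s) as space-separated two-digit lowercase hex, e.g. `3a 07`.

f6 98

lvl (3b) val=6 bits=0x6 at bit 0: 0x0006
slot (13b) val=4894 bits=0x131e at bit 3: 0x98f6
word = 0x98f6 → little-endian bytes:
  [0]=0xf6  [1]=0x98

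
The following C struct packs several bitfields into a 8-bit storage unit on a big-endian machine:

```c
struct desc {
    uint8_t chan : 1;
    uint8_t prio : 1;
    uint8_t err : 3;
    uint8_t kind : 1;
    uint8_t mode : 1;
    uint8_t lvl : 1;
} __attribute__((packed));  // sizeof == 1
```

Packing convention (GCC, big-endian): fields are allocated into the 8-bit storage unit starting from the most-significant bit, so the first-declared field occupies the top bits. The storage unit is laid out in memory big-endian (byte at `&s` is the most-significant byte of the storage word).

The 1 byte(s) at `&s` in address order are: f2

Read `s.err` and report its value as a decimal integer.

6

[0]=0xf2 (big-endian) → word 0xf2
chan [7+:1] = (word>>7) & 0x1 = 1
prio [6+:1] = (word>>6) & 0x1 = 1
err [3+:3] = (word>>3) & 0x7 = 6  ←
kind [2+:1] = (word>>2) & 0x1 = 0
mode [1+:1] = (word>>1) & 0x1 = 1
lvl [0+:1] = (word>>0) & 0x1 = 0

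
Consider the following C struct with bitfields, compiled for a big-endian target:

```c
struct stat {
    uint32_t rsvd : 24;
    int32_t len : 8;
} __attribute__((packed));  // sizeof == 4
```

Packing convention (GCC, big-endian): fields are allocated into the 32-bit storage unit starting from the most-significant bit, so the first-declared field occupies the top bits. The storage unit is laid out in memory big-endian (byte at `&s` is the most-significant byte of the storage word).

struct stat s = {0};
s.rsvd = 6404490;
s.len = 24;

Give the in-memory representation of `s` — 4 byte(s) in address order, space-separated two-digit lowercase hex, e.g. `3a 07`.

rsvd (24b) val=6404490 bits=0x61b98a at bit 8: 0x61b98a00
len (8b) val=24 bits=0x18 at bit 0: 0x61b98a18
word = 0x61b98a18 → big-endian bytes:
  [0]=0x61  [1]=0xb9  [2]=0x8a  [3]=0x18

61 b9 8a 18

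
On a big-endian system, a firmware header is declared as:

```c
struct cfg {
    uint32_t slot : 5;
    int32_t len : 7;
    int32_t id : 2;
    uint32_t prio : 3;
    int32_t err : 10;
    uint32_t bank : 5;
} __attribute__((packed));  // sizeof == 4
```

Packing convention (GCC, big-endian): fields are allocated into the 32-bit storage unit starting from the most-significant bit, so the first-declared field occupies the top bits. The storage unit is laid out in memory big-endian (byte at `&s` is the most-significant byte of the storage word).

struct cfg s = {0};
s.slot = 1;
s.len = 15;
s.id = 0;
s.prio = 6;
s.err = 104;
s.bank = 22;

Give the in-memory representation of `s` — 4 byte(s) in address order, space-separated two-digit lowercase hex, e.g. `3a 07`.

[27+:5] slot=1 & 0x1f = 0x1; word=0x08000000
[20+:7] len=15 & 0x7f = 0xf; word=0x08f00000
[18+:2] id=0 & 0x3 = 0x0; word=0x08f00000
[15+:3] prio=6 & 0x7 = 0x6; word=0x08f30000
[5+:10] err=104 & 0x3ff = 0x68; word=0x08f30d00
[0+:5] bank=22 & 0x1f = 0x16; word=0x08f30d16
word = 0x08f30d16 → big-endian bytes:
  [0]=0x08  [1]=0xf3  [2]=0x0d  [3]=0x16

08 f3 0d 16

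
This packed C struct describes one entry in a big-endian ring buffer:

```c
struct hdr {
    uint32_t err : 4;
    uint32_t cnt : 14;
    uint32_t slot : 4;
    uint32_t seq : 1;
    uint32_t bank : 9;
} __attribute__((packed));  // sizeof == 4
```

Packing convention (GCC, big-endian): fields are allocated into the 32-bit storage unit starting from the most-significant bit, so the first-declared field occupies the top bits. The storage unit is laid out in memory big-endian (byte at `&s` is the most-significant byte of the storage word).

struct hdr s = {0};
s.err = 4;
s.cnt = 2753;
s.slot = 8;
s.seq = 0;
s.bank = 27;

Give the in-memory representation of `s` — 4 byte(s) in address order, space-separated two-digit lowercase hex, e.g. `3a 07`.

[28+:4] err=4 & 0xf = 0x4; word=0x40000000
[14+:14] cnt=2753 & 0x3fff = 0xac1; word=0x42b04000
[10+:4] slot=8 & 0xf = 0x8; word=0x42b06000
[9+:1] seq=0 & 0x1 = 0x0; word=0x42b06000
[0+:9] bank=27 & 0x1ff = 0x1b; word=0x42b0601b
word = 0x42b0601b → big-endian bytes:
  [0]=0x42  [1]=0xb0  [2]=0x60  [3]=0x1b

42 b0 60 1b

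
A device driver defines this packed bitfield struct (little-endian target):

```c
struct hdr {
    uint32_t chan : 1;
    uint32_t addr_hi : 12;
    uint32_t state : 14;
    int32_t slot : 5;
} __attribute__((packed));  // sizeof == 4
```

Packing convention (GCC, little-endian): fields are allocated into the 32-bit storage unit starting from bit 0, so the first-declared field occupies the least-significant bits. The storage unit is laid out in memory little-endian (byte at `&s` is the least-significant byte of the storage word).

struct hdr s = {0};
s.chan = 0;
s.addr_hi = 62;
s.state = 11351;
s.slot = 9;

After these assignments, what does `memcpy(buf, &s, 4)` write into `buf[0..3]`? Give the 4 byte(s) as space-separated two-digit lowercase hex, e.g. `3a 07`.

chan (1b) val=0 bits=0x0 at bit 0: 0x00000000
addr_hi (12b) val=62 bits=0x3e at bit 1: 0x0000007c
state (14b) val=11351 bits=0x2c57 at bit 13: 0x058ae07c
slot (5b) val=9 bits=0x9 at bit 27: 0x4d8ae07c
word = 0x4d8ae07c → little-endian bytes:
  [0]=0x7c  [1]=0xe0  [2]=0x8a  [3]=0x4d

7c e0 8a 4d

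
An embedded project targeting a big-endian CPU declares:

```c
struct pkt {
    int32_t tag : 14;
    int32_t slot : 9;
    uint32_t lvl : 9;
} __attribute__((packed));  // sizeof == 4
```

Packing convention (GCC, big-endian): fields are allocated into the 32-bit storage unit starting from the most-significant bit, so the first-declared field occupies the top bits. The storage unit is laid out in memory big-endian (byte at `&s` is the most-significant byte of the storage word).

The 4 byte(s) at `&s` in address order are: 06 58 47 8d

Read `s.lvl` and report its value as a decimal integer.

397

[0]=0x06 [1]=0x58 [2]=0x47 [3]=0x8d (big-endian) → word 0x0658478d
tag:14 @ bit 18 → (0x0658478d>>18)&0x3fff = 0x196
slot:9 @ bit 9 → (0x0658478d>>9)&0x1ff = 0x23
lvl:9 @ bit 0 → (0x0658478d>>0)&0x1ff = 0x18d  ←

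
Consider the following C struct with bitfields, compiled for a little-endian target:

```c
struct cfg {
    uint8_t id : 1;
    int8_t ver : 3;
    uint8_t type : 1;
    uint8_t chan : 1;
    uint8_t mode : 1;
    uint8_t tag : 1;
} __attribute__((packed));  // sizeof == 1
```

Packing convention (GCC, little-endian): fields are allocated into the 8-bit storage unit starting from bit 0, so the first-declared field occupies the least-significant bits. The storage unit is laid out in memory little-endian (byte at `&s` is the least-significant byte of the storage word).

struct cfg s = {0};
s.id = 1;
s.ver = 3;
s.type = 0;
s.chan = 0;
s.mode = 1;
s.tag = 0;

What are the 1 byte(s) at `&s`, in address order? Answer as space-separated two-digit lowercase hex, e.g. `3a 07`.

47

id (1b) val=1 bits=0x1 at bit 0: 0x01
ver (3b) val=3 bits=0x3 at bit 1: 0x07
type (1b) val=0 bits=0x0 at bit 4: 0x07
chan (1b) val=0 bits=0x0 at bit 5: 0x07
mode (1b) val=1 bits=0x1 at bit 6: 0x47
tag (1b) val=0 bits=0x0 at bit 7: 0x47
word = 0x47 → little-endian bytes:
  [0]=0x47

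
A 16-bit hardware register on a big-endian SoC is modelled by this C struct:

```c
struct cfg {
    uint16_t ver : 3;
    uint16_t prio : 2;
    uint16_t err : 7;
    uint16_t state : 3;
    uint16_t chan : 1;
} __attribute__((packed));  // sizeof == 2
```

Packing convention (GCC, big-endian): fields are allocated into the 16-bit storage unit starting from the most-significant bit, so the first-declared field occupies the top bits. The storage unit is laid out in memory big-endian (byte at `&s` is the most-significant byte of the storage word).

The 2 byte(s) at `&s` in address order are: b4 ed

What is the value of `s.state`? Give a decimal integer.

[0]=0xb4 [1]=0xed (big-endian) → word 0xb4ed
ver [13+:3] = (word>>13) & 0x7 = 5
prio [11+:2] = (word>>11) & 0x3 = 2
err [4+:7] = (word>>4) & 0x7f = 78
state [1+:3] = (word>>1) & 0x7 = 6  ←
chan [0+:1] = (word>>0) & 0x1 = 1

6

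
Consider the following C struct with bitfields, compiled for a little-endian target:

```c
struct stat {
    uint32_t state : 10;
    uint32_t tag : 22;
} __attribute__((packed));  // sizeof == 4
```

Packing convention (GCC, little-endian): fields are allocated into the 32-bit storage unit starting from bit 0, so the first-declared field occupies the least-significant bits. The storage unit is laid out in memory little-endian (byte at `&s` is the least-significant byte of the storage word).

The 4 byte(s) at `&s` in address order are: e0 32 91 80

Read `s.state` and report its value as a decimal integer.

[0]=0xe0 [1]=0x32 [2]=0x91 [3]=0x80 (little-endian) → word 0x809132e0
state:10 @ bit 0 → (0x809132e0>>0)&0x3ff = 0x2e0  ←
tag:22 @ bit 10 → (0x809132e0>>10)&0x3fffff = 0x20244c

736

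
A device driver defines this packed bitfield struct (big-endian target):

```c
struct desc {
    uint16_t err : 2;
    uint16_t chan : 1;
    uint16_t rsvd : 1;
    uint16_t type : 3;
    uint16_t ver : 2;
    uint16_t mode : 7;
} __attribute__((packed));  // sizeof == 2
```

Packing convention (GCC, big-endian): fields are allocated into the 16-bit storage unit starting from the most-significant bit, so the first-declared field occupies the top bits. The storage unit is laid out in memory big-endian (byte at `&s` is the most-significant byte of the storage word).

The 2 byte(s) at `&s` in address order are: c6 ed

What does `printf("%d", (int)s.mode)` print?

[0]=0xc6 [1]=0xed (big-endian) → word 0xc6ed
err:2 @ bit 14 → (0xc6ed>>14)&0x3 = 0x3
chan:1 @ bit 13 → (0xc6ed>>13)&0x1 = 0x0
rsvd:1 @ bit 12 → (0xc6ed>>12)&0x1 = 0x0
type:3 @ bit 9 → (0xc6ed>>9)&0x7 = 0x3
ver:2 @ bit 7 → (0xc6ed>>7)&0x3 = 0x1
mode:7 @ bit 0 → (0xc6ed>>0)&0x7f = 0x6d  ←

109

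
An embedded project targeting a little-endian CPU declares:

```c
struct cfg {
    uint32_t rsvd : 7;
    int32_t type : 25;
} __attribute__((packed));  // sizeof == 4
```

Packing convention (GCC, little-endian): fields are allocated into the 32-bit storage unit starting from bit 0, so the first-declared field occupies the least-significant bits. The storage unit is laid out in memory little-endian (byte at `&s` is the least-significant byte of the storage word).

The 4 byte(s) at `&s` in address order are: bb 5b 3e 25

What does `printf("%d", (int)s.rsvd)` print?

59

[0]=0xbb [1]=0x5b [2]=0x3e [3]=0x25 (little-endian) → word 0x253e5bbb
rsvd:7 @ bit 0 → (0x253e5bbb>>0)&0x7f = 0x3b  ←
type:25 @ bit 7 → (0x253e5bbb>>7)&0x1ffffff = 0x4a7cb7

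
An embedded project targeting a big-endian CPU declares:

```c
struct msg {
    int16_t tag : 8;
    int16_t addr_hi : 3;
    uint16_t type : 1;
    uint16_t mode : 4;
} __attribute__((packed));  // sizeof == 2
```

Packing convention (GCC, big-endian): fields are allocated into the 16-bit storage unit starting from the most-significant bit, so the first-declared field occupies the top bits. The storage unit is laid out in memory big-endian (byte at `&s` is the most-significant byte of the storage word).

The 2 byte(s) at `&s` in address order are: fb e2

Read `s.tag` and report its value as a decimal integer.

[0]=0xfb [1]=0xe2 (big-endian) → word 0xfbe2
tag [8+:8] = (word>>8) & 0xff = 251  ←
addr_hi [5+:3] = (word>>5) & 0x7 = 7
type [4+:1] = (word>>4) & 0x1 = 0
mode [0+:4] = (word>>0) & 0xf = 2
tag signed 8b, MSB=1: 251 - 256 = -5

-5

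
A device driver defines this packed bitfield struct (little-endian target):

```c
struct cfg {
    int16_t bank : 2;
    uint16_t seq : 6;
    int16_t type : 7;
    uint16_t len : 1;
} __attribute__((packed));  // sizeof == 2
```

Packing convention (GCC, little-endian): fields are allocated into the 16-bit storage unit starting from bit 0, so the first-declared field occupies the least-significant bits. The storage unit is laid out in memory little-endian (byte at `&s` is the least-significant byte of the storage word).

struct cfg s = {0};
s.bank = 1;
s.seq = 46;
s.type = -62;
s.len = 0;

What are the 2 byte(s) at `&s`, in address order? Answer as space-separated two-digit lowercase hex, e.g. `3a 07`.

b9 42

[0+:2] bank=1 & 0x3 = 0x1; word=0x0001
[2+:6] seq=46 & 0x3f = 0x2e; word=0x00b9
[8+:7] type=-62 & 0x7f = 0x42; word=0x42b9
[15+:1] len=0 & 0x1 = 0x0; word=0x42b9
word = 0x42b9 → little-endian bytes:
  [0]=0xb9  [1]=0x42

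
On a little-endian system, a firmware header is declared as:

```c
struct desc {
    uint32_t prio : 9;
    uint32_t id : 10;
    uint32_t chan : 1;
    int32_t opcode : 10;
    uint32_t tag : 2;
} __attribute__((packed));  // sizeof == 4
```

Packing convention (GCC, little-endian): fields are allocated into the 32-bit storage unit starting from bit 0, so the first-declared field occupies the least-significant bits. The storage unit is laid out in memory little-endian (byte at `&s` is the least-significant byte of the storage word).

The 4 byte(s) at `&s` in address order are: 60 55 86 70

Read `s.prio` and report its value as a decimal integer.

352

[0]=0x60 [1]=0x55 [2]=0x86 [3]=0x70 (little-endian) → word 0x70865560
prio [0+:9] = (word>>0) & 0x1ff = 352  ←
id [9+:10] = (word>>9) & 0x3ff = 810
chan [19+:1] = (word>>19) & 0x1 = 0
opcode [20+:10] = (word>>20) & 0x3ff = 776
tag [30+:2] = (word>>30) & 0x3 = 1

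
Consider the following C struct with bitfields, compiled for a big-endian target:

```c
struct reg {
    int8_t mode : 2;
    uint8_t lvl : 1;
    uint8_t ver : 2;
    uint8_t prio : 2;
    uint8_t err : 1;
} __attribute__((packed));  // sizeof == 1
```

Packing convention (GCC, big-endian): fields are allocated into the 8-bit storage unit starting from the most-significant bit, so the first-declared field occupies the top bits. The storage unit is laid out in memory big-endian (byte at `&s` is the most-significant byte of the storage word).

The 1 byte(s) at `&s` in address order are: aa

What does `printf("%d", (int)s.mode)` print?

-2

[0]=0xaa (big-endian) → word 0xaa
mode [6+:2] = (word>>6) & 0x3 = 2  ←
lvl [5+:1] = (word>>5) & 0x1 = 1
ver [3+:2] = (word>>3) & 0x3 = 1
prio [1+:2] = (word>>1) & 0x3 = 1
err [0+:1] = (word>>0) & 0x1 = 0
mode signed 2b, MSB=1: 2 - 4 = -2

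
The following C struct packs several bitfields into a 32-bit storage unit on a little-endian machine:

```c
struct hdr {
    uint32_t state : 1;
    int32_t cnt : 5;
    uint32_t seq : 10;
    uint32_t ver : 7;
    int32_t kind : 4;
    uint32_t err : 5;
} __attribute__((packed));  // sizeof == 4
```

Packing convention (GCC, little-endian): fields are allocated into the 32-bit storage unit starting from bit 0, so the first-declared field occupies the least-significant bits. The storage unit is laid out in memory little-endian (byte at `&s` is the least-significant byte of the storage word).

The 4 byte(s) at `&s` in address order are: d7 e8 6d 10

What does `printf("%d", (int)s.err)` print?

2

[0]=0xd7 [1]=0xe8 [2]=0x6d [3]=0x10 (little-endian) → word 0x106de8d7
state [0+:1] = (word>>0) & 0x1 = 1
cnt [1+:5] = (word>>1) & 0x1f = 11
seq [6+:10] = (word>>6) & 0x3ff = 931
ver [16+:7] = (word>>16) & 0x7f = 109
kind [23+:4] = (word>>23) & 0xf = 0
err [27+:5] = (word>>27) & 0x1f = 2  ←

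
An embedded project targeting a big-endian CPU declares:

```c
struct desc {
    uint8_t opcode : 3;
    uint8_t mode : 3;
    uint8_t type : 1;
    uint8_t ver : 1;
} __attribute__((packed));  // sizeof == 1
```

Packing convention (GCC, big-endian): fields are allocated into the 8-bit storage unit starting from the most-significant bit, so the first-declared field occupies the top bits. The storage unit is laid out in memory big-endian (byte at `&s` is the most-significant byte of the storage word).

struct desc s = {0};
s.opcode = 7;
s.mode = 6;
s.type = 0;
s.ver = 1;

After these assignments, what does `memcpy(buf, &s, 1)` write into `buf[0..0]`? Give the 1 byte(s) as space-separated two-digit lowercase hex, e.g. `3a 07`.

opcode (3b) val=7 bits=0x7 at bit 5: 0xe0
mode (3b) val=6 bits=0x6 at bit 2: 0xf8
type (1b) val=0 bits=0x0 at bit 1: 0xf8
ver (1b) val=1 bits=0x1 at bit 0: 0xf9
word = 0xf9 → big-endian bytes:
  [0]=0xf9

f9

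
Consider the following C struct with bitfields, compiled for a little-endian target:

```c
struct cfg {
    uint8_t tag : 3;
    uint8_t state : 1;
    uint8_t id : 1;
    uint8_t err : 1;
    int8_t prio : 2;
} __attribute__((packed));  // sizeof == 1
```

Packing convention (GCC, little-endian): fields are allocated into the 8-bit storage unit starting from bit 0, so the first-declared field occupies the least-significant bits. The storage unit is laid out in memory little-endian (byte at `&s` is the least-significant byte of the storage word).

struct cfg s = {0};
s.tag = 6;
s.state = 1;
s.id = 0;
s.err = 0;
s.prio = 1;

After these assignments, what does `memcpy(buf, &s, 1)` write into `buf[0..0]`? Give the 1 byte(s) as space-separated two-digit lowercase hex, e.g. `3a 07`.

[0+:3] tag=6 & 0x7 = 0x6; word=0x06
[3+:1] state=1 & 0x1 = 0x1; word=0x0e
[4+:1] id=0 & 0x1 = 0x0; word=0x0e
[5+:1] err=0 & 0x1 = 0x0; word=0x0e
[6+:2] prio=1 & 0x3 = 0x1; word=0x4e
word = 0x4e → little-endian bytes:
  [0]=0x4e

4e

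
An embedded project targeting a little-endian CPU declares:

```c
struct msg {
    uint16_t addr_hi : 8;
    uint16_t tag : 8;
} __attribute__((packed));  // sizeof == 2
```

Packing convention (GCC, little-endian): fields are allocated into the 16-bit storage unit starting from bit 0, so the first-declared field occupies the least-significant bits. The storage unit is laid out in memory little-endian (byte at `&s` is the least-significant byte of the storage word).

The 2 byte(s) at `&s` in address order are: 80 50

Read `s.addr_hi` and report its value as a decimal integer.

128

[0]=0x80 [1]=0x50 (little-endian) → word 0x5080
addr_hi:8 @ bit 0 → (0x5080>>0)&0xff = 0x80  ←
tag:8 @ bit 8 → (0x5080>>8)&0xff = 0x50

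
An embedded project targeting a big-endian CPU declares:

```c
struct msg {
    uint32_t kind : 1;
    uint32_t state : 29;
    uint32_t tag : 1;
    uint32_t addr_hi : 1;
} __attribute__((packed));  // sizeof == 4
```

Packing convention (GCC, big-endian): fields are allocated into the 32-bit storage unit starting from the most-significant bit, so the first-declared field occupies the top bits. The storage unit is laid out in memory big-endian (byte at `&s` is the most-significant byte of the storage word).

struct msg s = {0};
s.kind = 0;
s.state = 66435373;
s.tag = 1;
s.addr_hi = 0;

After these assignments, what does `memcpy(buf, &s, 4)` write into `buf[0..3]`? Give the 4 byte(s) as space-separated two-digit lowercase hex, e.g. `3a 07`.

kind (1b) val=0 bits=0x0 at bit 31: 0x00000000
state (29b) val=66435373 bits=0x3f5b92d at bit 2: 0x0fd6e4b4
tag (1b) val=1 bits=0x1 at bit 1: 0x0fd6e4b6
addr_hi (1b) val=0 bits=0x0 at bit 0: 0x0fd6e4b6
word = 0x0fd6e4b6 → big-endian bytes:
  [0]=0x0f  [1]=0xd6  [2]=0xe4  [3]=0xb6

0f d6 e4 b6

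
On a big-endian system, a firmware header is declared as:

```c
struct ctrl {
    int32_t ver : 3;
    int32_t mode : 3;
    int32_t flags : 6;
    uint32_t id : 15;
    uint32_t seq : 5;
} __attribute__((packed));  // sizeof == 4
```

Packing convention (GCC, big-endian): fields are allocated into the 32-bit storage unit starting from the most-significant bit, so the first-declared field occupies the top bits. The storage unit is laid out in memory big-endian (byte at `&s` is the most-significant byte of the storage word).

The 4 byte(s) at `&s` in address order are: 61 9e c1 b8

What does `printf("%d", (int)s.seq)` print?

24

[0]=0x61 [1]=0x9e [2]=0xc1 [3]=0xb8 (big-endian) → word 0x619ec1b8
ver [29+:3] = (word>>29) & 0x7 = 3
mode [26+:3] = (word>>26) & 0x7 = 0
flags [20+:6] = (word>>20) & 0x3f = 25
id [5+:15] = (word>>5) & 0x7fff = 30221
seq [0+:5] = (word>>0) & 0x1f = 24  ←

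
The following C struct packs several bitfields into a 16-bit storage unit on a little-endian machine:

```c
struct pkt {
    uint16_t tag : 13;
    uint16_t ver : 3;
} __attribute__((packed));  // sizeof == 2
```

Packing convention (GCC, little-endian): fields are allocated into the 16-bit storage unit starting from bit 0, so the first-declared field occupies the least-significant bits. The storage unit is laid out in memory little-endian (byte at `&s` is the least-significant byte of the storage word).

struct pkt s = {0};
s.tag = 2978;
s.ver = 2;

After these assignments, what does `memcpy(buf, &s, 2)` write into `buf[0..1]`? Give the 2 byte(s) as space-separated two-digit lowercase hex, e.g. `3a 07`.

a2 4b

[0+:13] tag=2978 & 0x1fff = 0xba2; word=0x0ba2
[13+:3] ver=2 & 0x7 = 0x2; word=0x4ba2
word = 0x4ba2 → little-endian bytes:
  [0]=0xa2  [1]=0x4b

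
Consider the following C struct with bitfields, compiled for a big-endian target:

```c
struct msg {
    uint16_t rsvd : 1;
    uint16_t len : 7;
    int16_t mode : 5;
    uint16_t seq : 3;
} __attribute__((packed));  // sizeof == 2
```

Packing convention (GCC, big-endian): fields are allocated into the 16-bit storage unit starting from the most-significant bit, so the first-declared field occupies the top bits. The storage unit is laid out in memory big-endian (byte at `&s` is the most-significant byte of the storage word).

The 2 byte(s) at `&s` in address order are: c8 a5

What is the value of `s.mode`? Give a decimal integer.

-12

[0]=0xc8 [1]=0xa5 (big-endian) → word 0xc8a5
rsvd [15+:1] = (word>>15) & 0x1 = 1
len [8+:7] = (word>>8) & 0x7f = 72
mode [3+:5] = (word>>3) & 0x1f = 20  ←
seq [0+:3] = (word>>0) & 0x7 = 5
mode signed 5b, MSB=1: 20 - 32 = -12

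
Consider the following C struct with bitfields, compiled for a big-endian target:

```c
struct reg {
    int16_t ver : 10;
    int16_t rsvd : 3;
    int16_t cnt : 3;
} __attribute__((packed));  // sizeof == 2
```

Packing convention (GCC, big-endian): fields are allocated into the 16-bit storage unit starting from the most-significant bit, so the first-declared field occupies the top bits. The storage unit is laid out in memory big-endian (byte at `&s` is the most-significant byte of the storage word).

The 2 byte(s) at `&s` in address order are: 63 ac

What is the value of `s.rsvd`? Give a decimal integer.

[0]=0x63 [1]=0xac (big-endian) → word 0x63ac
ver:10 @ bit 6 → (0x63ac>>6)&0x3ff = 0x18e
rsvd:3 @ bit 3 → (0x63ac>>3)&0x7 = 0x5  ←
cnt:3 @ bit 0 → (0x63ac>>0)&0x7 = 0x4
rsvd signed 3b, MSB=1: 5 - 8 = -3

-3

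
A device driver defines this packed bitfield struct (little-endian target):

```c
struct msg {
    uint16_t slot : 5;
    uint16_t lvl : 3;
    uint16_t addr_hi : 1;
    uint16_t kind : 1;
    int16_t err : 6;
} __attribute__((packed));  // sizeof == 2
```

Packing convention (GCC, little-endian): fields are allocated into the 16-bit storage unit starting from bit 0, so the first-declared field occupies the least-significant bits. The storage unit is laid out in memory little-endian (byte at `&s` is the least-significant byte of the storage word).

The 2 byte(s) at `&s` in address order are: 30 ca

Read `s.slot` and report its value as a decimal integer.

16

[0]=0x30 [1]=0xca (little-endian) → word 0xca30
slot [0+:5] = (word>>0) & 0x1f = 16  ←
lvl [5+:3] = (word>>5) & 0x7 = 1
addr_hi [8+:1] = (word>>8) & 0x1 = 0
kind [9+:1] = (word>>9) & 0x1 = 1
err [10+:6] = (word>>10) & 0x3f = 50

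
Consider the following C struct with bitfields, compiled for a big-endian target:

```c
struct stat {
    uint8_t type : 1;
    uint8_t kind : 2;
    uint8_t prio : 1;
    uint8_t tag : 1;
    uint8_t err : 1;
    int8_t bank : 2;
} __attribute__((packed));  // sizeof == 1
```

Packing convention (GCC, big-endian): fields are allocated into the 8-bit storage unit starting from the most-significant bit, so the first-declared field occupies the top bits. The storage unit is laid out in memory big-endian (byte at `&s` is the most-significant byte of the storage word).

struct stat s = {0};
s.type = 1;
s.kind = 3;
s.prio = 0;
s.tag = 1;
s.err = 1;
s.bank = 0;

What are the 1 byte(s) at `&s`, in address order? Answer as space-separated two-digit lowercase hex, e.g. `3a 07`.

ec

type (1b) val=1 bits=0x1 at bit 7: 0x80
kind (2b) val=3 bits=0x3 at bit 5: 0xe0
prio (1b) val=0 bits=0x0 at bit 4: 0xe0
tag (1b) val=1 bits=0x1 at bit 3: 0xe8
err (1b) val=1 bits=0x1 at bit 2: 0xec
bank (2b) val=0 bits=0x0 at bit 0: 0xec
word = 0xec → big-endian bytes:
  [0]=0xec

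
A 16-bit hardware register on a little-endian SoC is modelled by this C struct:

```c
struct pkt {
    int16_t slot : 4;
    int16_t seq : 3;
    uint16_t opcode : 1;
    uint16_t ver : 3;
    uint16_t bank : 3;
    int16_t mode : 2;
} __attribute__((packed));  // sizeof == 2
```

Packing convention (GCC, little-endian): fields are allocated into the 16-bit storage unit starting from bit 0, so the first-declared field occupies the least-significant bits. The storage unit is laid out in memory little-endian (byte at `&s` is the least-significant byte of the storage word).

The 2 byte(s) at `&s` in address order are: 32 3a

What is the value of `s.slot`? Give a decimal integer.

[0]=0x32 [1]=0x3a (little-endian) → word 0x3a32
slot:4 @ bit 0 → (0x3a32>>0)&0xf = 0x2  ←
seq:3 @ bit 4 → (0x3a32>>4)&0x7 = 0x3
opcode:1 @ bit 7 → (0x3a32>>7)&0x1 = 0x0
ver:3 @ bit 8 → (0x3a32>>8)&0x7 = 0x2
bank:3 @ bit 11 → (0x3a32>>11)&0x7 = 0x7
mode:2 @ bit 14 → (0x3a32>>14)&0x3 = 0x0
slot signed 4b, MSB=0: value = 2

2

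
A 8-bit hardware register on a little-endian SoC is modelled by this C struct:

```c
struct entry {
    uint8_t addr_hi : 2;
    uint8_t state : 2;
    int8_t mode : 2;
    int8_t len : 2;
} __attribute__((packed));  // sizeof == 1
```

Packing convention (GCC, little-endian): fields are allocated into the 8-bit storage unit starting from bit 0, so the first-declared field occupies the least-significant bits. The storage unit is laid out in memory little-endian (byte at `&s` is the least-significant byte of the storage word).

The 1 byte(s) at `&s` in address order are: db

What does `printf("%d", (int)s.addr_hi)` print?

[0]=0xdb (little-endian) → word 0xdb
addr_hi:2 @ bit 0 → (0xdb>>0)&0x3 = 0x3  ←
state:2 @ bit 2 → (0xdb>>2)&0x3 = 0x2
mode:2 @ bit 4 → (0xdb>>4)&0x3 = 0x1
len:2 @ bit 6 → (0xdb>>6)&0x3 = 0x3

3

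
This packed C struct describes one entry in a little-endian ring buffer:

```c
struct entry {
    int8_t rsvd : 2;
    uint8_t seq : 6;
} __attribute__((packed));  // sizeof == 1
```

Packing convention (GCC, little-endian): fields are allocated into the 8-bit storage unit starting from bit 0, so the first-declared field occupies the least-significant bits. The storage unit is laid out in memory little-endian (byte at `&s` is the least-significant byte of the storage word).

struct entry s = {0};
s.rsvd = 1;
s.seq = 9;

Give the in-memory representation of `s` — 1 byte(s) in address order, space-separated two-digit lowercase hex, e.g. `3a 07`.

25

[0+:2] rsvd=1 & 0x3 = 0x1; word=0x01
[2+:6] seq=9 & 0x3f = 0x9; word=0x25
word = 0x25 → little-endian bytes:
  [0]=0x25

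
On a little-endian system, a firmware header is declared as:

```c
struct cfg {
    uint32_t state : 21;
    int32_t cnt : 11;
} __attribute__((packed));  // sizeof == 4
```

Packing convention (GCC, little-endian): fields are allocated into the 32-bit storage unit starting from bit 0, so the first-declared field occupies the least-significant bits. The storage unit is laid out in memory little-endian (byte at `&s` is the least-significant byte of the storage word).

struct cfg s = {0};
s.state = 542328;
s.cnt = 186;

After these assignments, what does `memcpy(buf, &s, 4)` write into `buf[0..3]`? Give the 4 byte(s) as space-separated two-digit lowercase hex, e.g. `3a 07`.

78 46 48 17

state (21b) val=542328 bits=0x84678 at bit 0: 0x00084678
cnt (11b) val=186 bits=0xba at bit 21: 0x17484678
word = 0x17484678 → little-endian bytes:
  [0]=0x78  [1]=0x46  [2]=0x48  [3]=0x17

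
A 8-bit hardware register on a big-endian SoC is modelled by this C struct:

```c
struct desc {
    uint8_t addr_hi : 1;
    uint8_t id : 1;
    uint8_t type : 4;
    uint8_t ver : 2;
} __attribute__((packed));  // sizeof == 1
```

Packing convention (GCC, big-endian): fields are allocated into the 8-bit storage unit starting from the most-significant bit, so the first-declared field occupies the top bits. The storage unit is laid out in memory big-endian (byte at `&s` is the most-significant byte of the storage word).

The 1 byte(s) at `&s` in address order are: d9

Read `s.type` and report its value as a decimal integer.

6

[0]=0xd9 (big-endian) → word 0xd9
addr_hi [7+:1] = (word>>7) & 0x1 = 1
id [6+:1] = (word>>6) & 0x1 = 1
type [2+:4] = (word>>2) & 0xf = 6  ←
ver [0+:2] = (word>>0) & 0x3 = 1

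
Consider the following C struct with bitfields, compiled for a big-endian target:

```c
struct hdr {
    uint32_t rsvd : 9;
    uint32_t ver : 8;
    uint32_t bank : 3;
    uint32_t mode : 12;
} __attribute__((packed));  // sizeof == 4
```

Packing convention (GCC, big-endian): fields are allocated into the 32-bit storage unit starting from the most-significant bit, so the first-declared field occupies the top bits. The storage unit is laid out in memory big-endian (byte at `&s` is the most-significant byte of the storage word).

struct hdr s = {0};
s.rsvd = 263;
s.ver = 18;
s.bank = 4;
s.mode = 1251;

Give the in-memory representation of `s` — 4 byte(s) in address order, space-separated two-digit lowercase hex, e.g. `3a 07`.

[23+:9] rsvd=263 & 0x1ff = 0x107; word=0x83800000
[15+:8] ver=18 & 0xff = 0x12; word=0x83890000
[12+:3] bank=4 & 0x7 = 0x4; word=0x83894000
[0+:12] mode=1251 & 0xfff = 0x4e3; word=0x838944e3
word = 0x838944e3 → big-endian bytes:
  [0]=0x83  [1]=0x89  [2]=0x44  [3]=0xe3

83 89 44 e3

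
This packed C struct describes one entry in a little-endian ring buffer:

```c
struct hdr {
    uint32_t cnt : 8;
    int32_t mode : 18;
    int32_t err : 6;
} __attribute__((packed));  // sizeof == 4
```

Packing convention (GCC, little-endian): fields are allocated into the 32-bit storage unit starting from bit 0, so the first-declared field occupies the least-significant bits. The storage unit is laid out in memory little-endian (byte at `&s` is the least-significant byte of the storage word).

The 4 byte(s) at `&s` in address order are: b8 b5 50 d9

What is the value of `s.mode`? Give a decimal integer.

[0]=0xb8 [1]=0xb5 [2]=0x50 [3]=0xd9 (little-endian) → word 0xd950b5b8
cnt:8 @ bit 0 → (0xd950b5b8>>0)&0xff = 0xb8
mode:18 @ bit 8 → (0xd950b5b8>>8)&0x3ffff = 0x150b5  ←
err:6 @ bit 26 → (0xd950b5b8>>26)&0x3f = 0x36
mode signed 18b, MSB=0: value = 86197

86197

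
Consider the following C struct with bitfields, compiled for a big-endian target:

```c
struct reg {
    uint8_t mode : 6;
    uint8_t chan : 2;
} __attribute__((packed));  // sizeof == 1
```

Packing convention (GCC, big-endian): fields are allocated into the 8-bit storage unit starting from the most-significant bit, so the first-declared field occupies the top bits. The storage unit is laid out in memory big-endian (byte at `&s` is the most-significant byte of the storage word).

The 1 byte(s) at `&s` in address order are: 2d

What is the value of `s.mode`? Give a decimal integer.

[0]=0x2d (big-endian) → word 0x2d
mode [2+:6] = (word>>2) & 0x3f = 11  ←
chan [0+:2] = (word>>0) & 0x3 = 1

11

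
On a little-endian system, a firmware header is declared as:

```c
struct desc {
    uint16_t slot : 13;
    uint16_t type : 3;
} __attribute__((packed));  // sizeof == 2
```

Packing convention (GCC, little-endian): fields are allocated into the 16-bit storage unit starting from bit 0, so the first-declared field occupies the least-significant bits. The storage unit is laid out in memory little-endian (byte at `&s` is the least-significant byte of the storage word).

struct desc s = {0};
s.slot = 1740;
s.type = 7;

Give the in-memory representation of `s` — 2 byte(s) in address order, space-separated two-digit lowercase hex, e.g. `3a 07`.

slot (13b) val=1740 bits=0x6cc at bit 0: 0x06cc
type (3b) val=7 bits=0x7 at bit 13: 0xe6cc
word = 0xe6cc → little-endian bytes:
  [0]=0xcc  [1]=0xe6

cc e6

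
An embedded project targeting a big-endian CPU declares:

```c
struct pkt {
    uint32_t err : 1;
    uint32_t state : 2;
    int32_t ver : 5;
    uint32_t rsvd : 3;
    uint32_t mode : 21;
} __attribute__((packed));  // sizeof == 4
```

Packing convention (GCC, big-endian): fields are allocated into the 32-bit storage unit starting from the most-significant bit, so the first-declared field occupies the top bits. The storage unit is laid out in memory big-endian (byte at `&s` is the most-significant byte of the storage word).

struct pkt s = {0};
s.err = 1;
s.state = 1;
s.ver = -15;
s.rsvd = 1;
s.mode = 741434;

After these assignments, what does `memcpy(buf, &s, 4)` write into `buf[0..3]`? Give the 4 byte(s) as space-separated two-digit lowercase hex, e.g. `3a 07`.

err:1 = 1 → 0x1 << 31 → word 0x80000000
state:2 = 1 → 0x1 << 29 → word 0xa0000000
ver:5 = -15 → 0x11 << 24 → word 0xb1000000
rsvd:3 = 1 → 0x1 << 21 → word 0xb1200000
mode:21 = 741434 → 0xb503a << 0 → word 0xb12b503a
word = 0xb12b503a → big-endian bytes:
  [0]=0xb1  [1]=0x2b  [2]=0x50  [3]=0x3a

b1 2b 50 3a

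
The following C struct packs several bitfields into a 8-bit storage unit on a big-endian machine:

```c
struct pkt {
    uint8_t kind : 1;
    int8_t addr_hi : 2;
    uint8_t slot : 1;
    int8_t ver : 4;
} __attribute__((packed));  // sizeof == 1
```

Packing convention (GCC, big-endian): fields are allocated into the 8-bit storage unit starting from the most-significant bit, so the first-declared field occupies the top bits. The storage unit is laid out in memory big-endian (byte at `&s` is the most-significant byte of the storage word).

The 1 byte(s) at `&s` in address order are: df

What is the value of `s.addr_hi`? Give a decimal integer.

-2

[0]=0xdf (big-endian) → word 0xdf
kind:1 @ bit 7 → (0xdf>>7)&0x1 = 0x1
addr_hi:2 @ bit 5 → (0xdf>>5)&0x3 = 0x2  ←
slot:1 @ bit 4 → (0xdf>>4)&0x1 = 0x1
ver:4 @ bit 0 → (0xdf>>0)&0xf = 0xf
addr_hi signed 2b, MSB=1: 2 - 4 = -2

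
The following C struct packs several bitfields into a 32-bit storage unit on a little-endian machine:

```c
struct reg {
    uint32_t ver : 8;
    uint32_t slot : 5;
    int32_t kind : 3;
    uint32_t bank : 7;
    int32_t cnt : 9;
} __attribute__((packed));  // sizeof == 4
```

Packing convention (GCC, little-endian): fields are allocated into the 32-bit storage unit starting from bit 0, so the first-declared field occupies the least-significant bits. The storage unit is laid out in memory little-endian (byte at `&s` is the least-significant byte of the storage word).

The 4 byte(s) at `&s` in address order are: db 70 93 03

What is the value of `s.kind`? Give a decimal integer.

[0]=0xdb [1]=0x70 [2]=0x93 [3]=0x03 (little-endian) → word 0x039370db
ver:8 @ bit 0 → (0x039370db>>0)&0xff = 0xdb
slot:5 @ bit 8 → (0x039370db>>8)&0x1f = 0x10
kind:3 @ bit 13 → (0x039370db>>13)&0x7 = 0x3  ←
bank:7 @ bit 16 → (0x039370db>>16)&0x7f = 0x13
cnt:9 @ bit 23 → (0x039370db>>23)&0x1ff = 0x7
kind signed 3b, MSB=0: value = 3

3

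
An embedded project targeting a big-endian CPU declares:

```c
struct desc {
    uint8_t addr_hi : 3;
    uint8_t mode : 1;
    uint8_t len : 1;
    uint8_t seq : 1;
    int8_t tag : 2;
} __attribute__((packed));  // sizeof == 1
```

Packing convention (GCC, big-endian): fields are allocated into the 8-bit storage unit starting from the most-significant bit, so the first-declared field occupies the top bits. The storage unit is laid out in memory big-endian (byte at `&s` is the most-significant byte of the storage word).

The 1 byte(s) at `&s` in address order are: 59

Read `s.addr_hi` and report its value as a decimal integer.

[0]=0x59 (big-endian) → word 0x59
addr_hi:3 @ bit 5 → (0x59>>5)&0x7 = 0x2  ←
mode:1 @ bit 4 → (0x59>>4)&0x1 = 0x1
len:1 @ bit 3 → (0x59>>3)&0x1 = 0x1
seq:1 @ bit 2 → (0x59>>2)&0x1 = 0x0
tag:2 @ bit 0 → (0x59>>0)&0x3 = 0x1

2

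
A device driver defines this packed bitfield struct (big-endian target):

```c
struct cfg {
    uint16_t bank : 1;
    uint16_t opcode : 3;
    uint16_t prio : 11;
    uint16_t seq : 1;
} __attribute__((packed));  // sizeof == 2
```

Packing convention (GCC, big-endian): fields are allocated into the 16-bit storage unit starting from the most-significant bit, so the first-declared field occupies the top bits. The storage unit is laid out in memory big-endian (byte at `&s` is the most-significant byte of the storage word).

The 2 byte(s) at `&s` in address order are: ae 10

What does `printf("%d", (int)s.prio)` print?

1800

[0]=0xae [1]=0x10 (big-endian) → word 0xae10
bank:1 @ bit 15 → (0xae10>>15)&0x1 = 0x1
opcode:3 @ bit 12 → (0xae10>>12)&0x7 = 0x2
prio:11 @ bit 1 → (0xae10>>1)&0x7ff = 0x708  ←
seq:1 @ bit 0 → (0xae10>>0)&0x1 = 0x0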